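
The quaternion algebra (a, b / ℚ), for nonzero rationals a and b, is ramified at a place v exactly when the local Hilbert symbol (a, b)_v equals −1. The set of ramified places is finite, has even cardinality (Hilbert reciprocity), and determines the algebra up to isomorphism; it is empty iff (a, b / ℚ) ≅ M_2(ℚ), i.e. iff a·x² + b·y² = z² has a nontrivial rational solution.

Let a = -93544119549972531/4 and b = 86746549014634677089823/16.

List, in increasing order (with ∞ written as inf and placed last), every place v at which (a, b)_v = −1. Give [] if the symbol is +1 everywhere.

Mod squares: a ≡ -899, b ≡ 110143. Check v ∈ {∞, 2, 3, 11, 17, 19, 29, 31}.
v=11: a=11^4·(≡9), b=11^5·(≡5) mod 11; (9|11)=+1, (5|11)=+1; (−1)^{4·5·5}·(+1)^5·(+1)^4 = +1.
v=∞: -899 < 0 and 110143 > 0  ⇒  (a,b)_∞ = +1.
v=31: a=31^1·(≡14), b=31^1·(≡19) mod 31; (14|31)=+1, (19|31)=+1; (−1)^{1·1·15}·(+1)^1·(+1)^1 = -1.
v=3: a=3^4·(≡1), b=3^6·(≡1) mod 3; (1|3)=+1, (1|3)=+1; (−1)^{4·6·1}·(+1)^6·(+1)^4 = +1.
v=29: a=29^3·(≡11), b=29^4·(≡13) mod 29; (11|29)=-1, (13|29)=+1; (−1)^{3·4·14}·(-1)^4·(+1)^3 = +1.
v=19: a=19^2·(≡3), b=19^3·(≡3) mod 19; (3|19)=-1, (3|19)=-1; (−1)^{2·3·9}·(-1)^3·(-1)^2 = -1.
v=17: a=17^2·(≡16), b=17^3·(≡16) mod 17; (16|17)=+1, (16|17)=+1; (−1)^{2·3·8}·(+1)^3·(+1)^2 = +1.
v=2: v_2(a)=-2, v_2(b)=-4; units ≡ 5, 7 (mod 8); ε·ε+αω+βω = 0·1+-2·0+-4·1 ≡ 0  ⇒  (a,b)_2 = +1.
(-899, 110143 / ℚ) ramifies at {19, 31}: a division algebra.

[19, 31]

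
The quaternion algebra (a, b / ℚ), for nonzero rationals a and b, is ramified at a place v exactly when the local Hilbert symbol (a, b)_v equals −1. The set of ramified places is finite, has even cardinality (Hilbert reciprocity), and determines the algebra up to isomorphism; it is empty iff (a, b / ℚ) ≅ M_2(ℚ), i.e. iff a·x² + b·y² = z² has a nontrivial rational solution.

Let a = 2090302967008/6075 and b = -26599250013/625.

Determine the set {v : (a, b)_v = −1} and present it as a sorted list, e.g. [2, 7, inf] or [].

Mod squares: a ≡ 3007434, b ≡ -1503717. Check v ∈ {∞, 2, 3, 5, 7, 19, 23, 31, 37}.
v=19: a=19^5·(≡7), b=19^3·(≡6) mod 19; (7|19)=+1, (6|19)=+1; (−1)^{5·3·9}·(+1)^3·(+1)^5 = -1.
v=2: v_2(a)=5, v_2(b)=0; units ≡ 5, 3 (mod 8); ε·ε+αω+βω = 0·1+5·1+0·1 ≡ 1  ⇒  (a,b)_2 = -1.
v=∞: 3007434 > 0 and -1503717 < 0  ⇒  (a,b)_∞ = +1.
v=3: a=3^-5·(≡1), b=3^1·(≡1) mod 3; (1|3)=+1, (1|3)=+1; (−1)^{-5·1·1}·(+1)^1·(+1)^-5 = -1.
v=5: a=5^-2·(≡1), b=5^-4·(≡2) mod 5; (1|5)=+1, (2|5)=-1; (−1)^{-2·-4·2}·(+1)^-4·(-1)^-2 = +1.
v=31: a=31^1·(≡23), b=31^1·(≡18) mod 31; (23|31)=-1, (18|31)=+1; (−1)^{1·1·15}·(-1)^1·(+1)^1 = +1.
v=37: a=37^1·(≡12), b=37^1·(≡2) mod 37; (12|37)=+1, (2|37)=-1; (−1)^{1·1·18}·(+1)^1·(-1)^1 = -1.
v=7: a=7^0·(≡3), b=7^2·(≡4) mod 7; (3|7)=-1, (4|7)=+1; (−1)^{0·2·3}·(-1)^2·(+1)^0 = +1.
v=23: a=23^1·(≡16), b=23^1·(≡5) mod 23; (16|23)=+1, (5|23)=-1; (−1)^{1·1·11}·(+1)^1·(-1)^1 = +1.
(3007434, -1503717 / ℚ) ramifies at {2, 3, 19, 37}: a division algebra.

[2, 3, 19, 37]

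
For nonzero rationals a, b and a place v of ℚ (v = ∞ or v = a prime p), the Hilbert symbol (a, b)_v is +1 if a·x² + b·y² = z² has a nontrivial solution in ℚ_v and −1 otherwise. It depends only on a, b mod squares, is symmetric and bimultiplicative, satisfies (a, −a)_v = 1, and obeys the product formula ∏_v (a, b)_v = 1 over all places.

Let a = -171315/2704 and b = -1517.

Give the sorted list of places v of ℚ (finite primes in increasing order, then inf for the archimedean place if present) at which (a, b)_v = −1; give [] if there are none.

[5, 37, 41, inf]

Mod squares: a ≡ -235, b ≡ -1517. Check v ∈ {∞, 2, 3, 5, 13, 37, 41, 47}.
v=13: a=13^-2·(≡4), b=13^0·(≡4) mod 13; (4|13)=+1, (4|13)=+1; (−1)^{-2·0·6}·(+1)^0·(+1)^-2 = +1.
v=∞: -235 < 0 and -1517 < 0  ⇒  (a,b)_∞ = -1.
v=41: a=41^0·(≡29), b=41^1·(≡4) mod 41; (29|41)=-1, (4|41)=+1; (−1)^{0·1·20}·(-1)^1·(+1)^0 = -1.
v=2: v_2(a)=-4, v_2(b)=0; units ≡ 5, 3 (mod 8); ε·ε+αω+βω = 0·1+-4·1+0·1 ≡ 0  ⇒  (a,b)_2 = +1.
v=47: a=47^1·(≡14), b=47^0·(≡34) mod 47; (14|47)=+1, (34|47)=+1; (−1)^{1·0·23}·(+1)^0·(+1)^1 = +1.
v=37: a=37^0·(≡23), b=37^1·(≡33) mod 37; (23|37)=-1, (33|37)=+1; (−1)^{0·1·18}·(-1)^1·(+1)^0 = -1.
v=3: a=3^6·(≡2), b=3^0·(≡1) mod 3; (2|3)=-1, (1|3)=+1; (−1)^{6·0·1}·(-1)^0·(+1)^6 = +1.
v=5: a=5^1·(≡3), b=5^0·(≡3) mod 5; (3|5)=-1, (3|5)=-1; (−1)^{1·0·2}·(-1)^0·(-1)^1 = -1.
Ram(-235, -1517) = {5, 37, 41, ∞}; no ℚ_5-point on the conic.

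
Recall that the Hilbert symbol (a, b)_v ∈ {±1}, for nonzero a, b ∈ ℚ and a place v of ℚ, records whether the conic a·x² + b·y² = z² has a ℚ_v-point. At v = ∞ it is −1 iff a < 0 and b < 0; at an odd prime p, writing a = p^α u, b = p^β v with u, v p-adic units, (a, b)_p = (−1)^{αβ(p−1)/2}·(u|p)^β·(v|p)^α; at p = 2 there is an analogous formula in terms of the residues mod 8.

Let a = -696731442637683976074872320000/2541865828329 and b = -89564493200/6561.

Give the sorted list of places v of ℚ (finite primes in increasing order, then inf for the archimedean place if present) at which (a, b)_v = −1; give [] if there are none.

Mod squares: a ≡ -44863, b ≡ -4569617. Check v ∈ {∞, 2, 3, 5, 7, 11, 13, 17, 23, 29, 31}.
v=5: a=5^4·(≡2), b=5^2·(≡2) mod 5; (2|5)=-1, (2|5)=-1; (−1)^{4·2·2}·(-1)^2·(-1)^4 = +1.
v=23: a=23^2·(≡7), b=23^1·(≡12) mod 23; (7|23)=-1, (12|23)=+1; (−1)^{2·1·11}·(-1)^1·(+1)^2 = -1.
v=11: a=11^2·(≡8), b=11^0·(≡1) mod 11; (8|11)=-1, (1|11)=+1; (−1)^{2·0·5}·(-1)^0·(+1)^2 = +1.
v=31: a=31^2·(≡4), b=31^1·(≡24) mod 31; (4|31)=+1, (24|31)=-1; (−1)^{2·1·15}·(+1)^1·(-1)^2 = +1.
v=17: a=17^3·(≡9), b=17^1·(≡3) mod 17; (9|17)=+1, (3|17)=-1; (−1)^{3·1·8}·(+1)^1·(-1)^3 = -1.
v=3: a=3^-26·(≡2), b=3^-8·(≡1) mod 3; (2|3)=-1, (1|3)=+1; (−1)^{-26·-8·1}·(-1)^-8·(+1)^-26 = +1.
v=∞: -44863 < 0 and -4569617 < 0  ⇒  (a,b)_∞ = -1.
v=7: a=7^5·(≡5), b=7^2·(≡2) mod 7; (5|7)=-1, (2|7)=+1; (−1)^{5·2·3}·(-1)^2·(+1)^5 = +1.
v=2: v_2(a)=12, v_2(b)=4; units ≡ 1, 7 (mod 8); ε·ε+αω+βω = 0·1+12·0+4·0 ≡ 0  ⇒  (a,b)_2 = +1.
v=29: a=29^3·(≡2), b=29^1·(≡5) mod 29; (2|29)=-1, (5|29)=+1; (−1)^{3·1·14}·(-1)^1·(+1)^3 = -1.
v=13: a=13^3·(≡8), b=13^1·(≡11) mod 13; (8|13)=-1, (11|13)=-1; (−1)^{3·1·6}·(-1)^1·(-1)^3 = +1.
|Ram(-44863, -4569617)| = 4, even; anisotropic at {17, 23, 29, ∞}.

[17, 23, 29, inf]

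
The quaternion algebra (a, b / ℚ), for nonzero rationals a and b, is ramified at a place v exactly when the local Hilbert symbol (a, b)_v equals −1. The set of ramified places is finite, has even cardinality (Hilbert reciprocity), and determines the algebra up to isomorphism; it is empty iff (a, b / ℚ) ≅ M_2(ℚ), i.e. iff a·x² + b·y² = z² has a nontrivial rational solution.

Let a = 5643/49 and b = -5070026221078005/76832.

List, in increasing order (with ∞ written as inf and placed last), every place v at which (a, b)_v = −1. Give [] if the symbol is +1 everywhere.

Mod squares: a ≡ 627, b ≡ -10. Check v ∈ {∞, 2, 3, 5, 7, 11, 19}.
v=5: a=5^0·(≡2), b=5^1·(≡2) mod 5; (2|5)=-1, (2|5)=-1; (−1)^{0·1·2}·(-1)^1·(-1)^0 = -1.
v=11: a=11^1·(≡8), b=11^4·(≡5) mod 11; (8|11)=-1, (5|11)=+1; (−1)^{1·4·5}·(-1)^4·(+1)^1 = +1.
v=3: a=3^3·(≡2), b=3^12·(≡2) mod 3; (2|3)=-1, (2|3)=-1; (−1)^{3·12·1}·(-1)^12·(-1)^3 = -1.
v=∞: 627 > 0 and -10 < 0  ⇒  (a,b)_∞ = +1.
v=7: a=7^-2·(≡1), b=7^-4·(≡4) mod 7; (1|7)=+1, (4|7)=+1; (−1)^{-2·-4·3}·(+1)^-4·(+1)^-2 = +1.
v=2: v_2(a)=0, v_2(b)=-5; units ≡ 3, 3 (mod 8); ε·ε+αω+βω = 1·1+0·1+-5·1 ≡ 0  ⇒  (a,b)_2 = +1.
v=19: a=19^1·(≡8), b=19^4·(≡4) mod 19; (8|19)=-1, (4|19)=+1; (−1)^{1·4·9}·(-1)^4·(+1)^1 = +1.
(627, -10 / ℚ) ramifies at {3, 5}: a division algebra.

[3, 5]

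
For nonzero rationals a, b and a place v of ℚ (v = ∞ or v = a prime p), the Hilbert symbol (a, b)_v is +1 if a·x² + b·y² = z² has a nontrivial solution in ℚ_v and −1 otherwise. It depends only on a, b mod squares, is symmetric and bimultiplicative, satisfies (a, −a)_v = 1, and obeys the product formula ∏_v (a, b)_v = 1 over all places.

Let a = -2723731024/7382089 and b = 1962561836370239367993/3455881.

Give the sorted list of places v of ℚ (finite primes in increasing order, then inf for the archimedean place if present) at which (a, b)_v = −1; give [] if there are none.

(a, b) ≡ (-101269, 697) mod (ℚ^×)²; places V = {2, 3, 7, 11, 13, 17, 19, 23, 37, 41, ∞}.
(a,b)_17: α=1, u≡6; β=3, v≡14 (mod 17); (6|17)=-1, (14|17)=-1; sign (−1)^0·-1^3·-1^1 = +1.
(a,b)_3: α=0, u≡2; β=2, v≡1 (mod 3); (2|3)=-1, (1|3)=+1; sign (−1)^0·-1^2·+1^0 = +1.
(a,b)_19: α=-2, u≡6; β=0, v≡3 (mod 19); (6|19)=+1, (3|19)=-1; sign (−1)^0·+1^0·-1^-2 = +1.
(a,b)_37: α=1, u≡1; β=2, v≡8 (mod 37); (1|37)=+1, (8|37)=-1; sign (−1)^0·+1^2·-1^1 = -1.
(a,b)_2: α=4, β=0; u≡3, v≡1 (mod 8); ε(u)ε(v)=1·0, αω(v)=4·0, βω(u)=0·1; sum ≡ 0  ⇒  +1.
(a,b)_23: α=1, u≡13; β=4, v≡19 (mod 23); (13|23)=+1, (19|23)=-1; sign (−1)^0·+1^4·-1^1 = -1.
(a,b)_11: α=-2, u≡10; β=-2, v≡3 (mod 11); (10|11)=-1, (3|11)=+1; sign (−1)^0·-1^-2·+1^-2 = +1.
(a,b)_41: α=2, u≡33; β=5, v≡29 (mod 41); (33|41)=+1, (29|41)=-1; sign (−1)^0·+1^5·-1^2 = +1.
(a,b)_7: α=1, u≡4; β=0, v≡1 (mod 7); (4|7)=+1, (1|7)=+1; sign (−1)^0·+1^0·+1^1 = +1.
(a,b)_13: α=-2, u≡12; β=-4, v≡7 (mod 13); (12|13)=+1, (7|13)=-1; sign (−1)^0·+1^-4·-1^-2 = +1.
(a,b)_∞: sgn(-101269)=−, sgn(697)=+, so +1.
|Ram(-101269, 697)| = 2, even; anisotropic at {23, 37}.

[23, 37]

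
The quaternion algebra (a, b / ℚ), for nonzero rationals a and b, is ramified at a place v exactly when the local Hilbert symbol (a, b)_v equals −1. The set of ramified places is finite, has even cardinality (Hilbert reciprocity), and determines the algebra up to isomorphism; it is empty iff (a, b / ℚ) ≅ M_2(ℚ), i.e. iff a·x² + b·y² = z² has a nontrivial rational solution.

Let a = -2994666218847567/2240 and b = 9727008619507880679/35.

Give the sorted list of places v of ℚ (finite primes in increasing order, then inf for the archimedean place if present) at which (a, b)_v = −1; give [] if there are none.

[5, 11, 31, 41]

(a, b) ≡ (-168245, 9297365) mod (ℚ^×)²; places V = {2, 3, 5, 7, 11, 19, 23, 31, 41, ∞}.
(a,b)_7: α=-1, u≡6; β=-1, v≡4 (mod 7); (6|7)=-1, (4|7)=+1; sign (−1)^1·-1^-1·+1^-1 = +1.
(a,b)_3: α=6, u≡1; β=4, v≡2 (mod 3); (1|3)=+1, (2|3)=-1; sign (−1)^0·+1^4·-1^6 = +1.
(a,b)_41: α=2, u≡22; β=3, v≡7 (mod 41); (22|41)=-1, (7|41)=-1; sign (−1)^0·-1^3·-1^2 = -1.
(a,b)_11: α=1, u≡7; β=1, v≡2 (mod 11); (7|11)=-1, (2|11)=-1; sign (−1)^1·-1^1·-1^1 = -1.
(a,b)_2: α=-6, β=0; u≡3, v≡5 (mod 8); ε(u)ε(v)=1·0, αω(v)=-6·1, βω(u)=0·1; sum ≡ 0  ⇒  +1.
(a,b)_19: α=1, u≡14; β=1, v≡9 (mod 19); (14|19)=-1, (9|19)=+1; sign (−1)^1·-1^1·+1^1 = +1.
(a,b)_23: α=3, u≡10; β=4, v≡18 (mod 23); (10|23)=-1, (18|23)=+1; sign (−1)^0·-1^4·+1^3 = +1.
(a,b)_∞: sgn(-168245)=−, sgn(9297365)=+, so +1.
(a,b)_31: α=2, u≡6; β=3, v≡24 (mod 31); (6|31)=-1, (24|31)=-1; sign (−1)^0·-1^3·-1^2 = -1.
(a,b)_5: α=-1, u≡1; β=-1, v≡2 (mod 5); (1|5)=+1, (2|5)=-1; sign (−1)^0·+1^-1·-1^-1 = -1.
|Ram(-168245, 9297365)| = 4, even; anisotropic at {5, 11, 31, 41}.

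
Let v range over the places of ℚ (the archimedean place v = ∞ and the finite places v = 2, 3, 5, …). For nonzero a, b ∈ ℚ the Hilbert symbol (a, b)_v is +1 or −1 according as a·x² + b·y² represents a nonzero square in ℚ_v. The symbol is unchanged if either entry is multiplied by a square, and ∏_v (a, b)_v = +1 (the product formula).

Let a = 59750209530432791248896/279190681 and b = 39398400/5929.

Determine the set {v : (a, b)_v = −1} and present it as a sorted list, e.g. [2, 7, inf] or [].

(a, b) ≡ (44574, 19) mod (ℚ^×)²; places V = {2, 3, 5, 7, 11, 17, 19, 23, 29, 31, ∞}.
(a,b)_5: α=0, u≡1; β=2, v≡4 (mod 5); (1|5)=+1, (4|5)=+1; sign (−1)^0·+1^2·+1^0 = +1.
(a,b)_2: α=25, β=10; u≡7, v≡3 (mod 8); ε(u)ε(v)=1·1, αω(v)=25·1, βω(u)=10·0; sum ≡ 0  ⇒  +1.
(a,b)_19: α=5, u≡11; β=1, v≡16 (mod 19); (11|19)=+1, (16|19)=+1; sign (−1)^1·+1^1·+1^5 = -1.
(a,b)_31: α=-2, u≡13; β=0, v≡16 (mod 31); (13|31)=-1, (16|31)=+1; sign (−1)^0·-1^0·+1^-2 = +1.
(a,b)_23: α=1, u≡12; β=0, v≡5 (mod 23); (12|23)=+1, (5|23)=-1; sign (−1)^0·+1^0·-1^1 = -1.
(a,b)_29: α=2, u≡13; β=0, v≡19 (mod 29); (13|29)=+1, (19|29)=-1; sign (−1)^0·+1^0·-1^2 = +1.
(a,b)_7: α=-4, u≡6; β=-2, v≡3 (mod 7); (6|7)=-1, (3|7)=-1; sign (−1)^0·-1^-2·-1^-4 = +1.
(a,b)_3: α=7, u≡2; β=4, v≡1 (mod 3); (2|3)=-1, (1|3)=+1; sign (−1)^0·-1^4·+1^7 = +1.
(a,b)_11: α=-2, u≡6; β=-2, v≡6 (mod 11); (6|11)=-1, (6|11)=-1; sign (−1)^0·-1^-2·-1^-2 = +1.
(a,b)_∞: sgn(44574)=+, sgn(19)=+, so +1.
(a,b)_17: α=1, u≡16; β=0, v≡13 (mod 17); (16|17)=+1, (13|17)=+1; sign (−1)^0·+1^0·+1^1 = +1.
|Ram(44574, 19)| = 2, even; anisotropic at {19, 23}.

[19, 23]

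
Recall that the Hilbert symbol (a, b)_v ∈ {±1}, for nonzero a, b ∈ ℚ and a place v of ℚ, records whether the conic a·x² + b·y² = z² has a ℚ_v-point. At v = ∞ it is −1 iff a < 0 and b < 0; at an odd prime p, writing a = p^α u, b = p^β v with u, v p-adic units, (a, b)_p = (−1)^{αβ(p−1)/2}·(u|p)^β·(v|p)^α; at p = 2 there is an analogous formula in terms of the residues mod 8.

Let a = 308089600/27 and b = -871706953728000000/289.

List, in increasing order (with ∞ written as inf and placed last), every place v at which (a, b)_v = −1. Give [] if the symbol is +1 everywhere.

[7, 13]

(a, b) ≡ (273, -2) mod (ℚ^×)²; places V = {2, 3, 5, 7, 13, 17, 23, ∞}.
(a,b)_17: α=0, u≡13; β=-2, v≡8 (mod 17); (13|17)=+1, (8|17)=+1; sign (−1)^0·+1^-2·+1^0 = +1.
(a,b)_2: α=8, β=17; u≡1, v≡7 (mod 8); ε(u)ε(v)=0·1, αω(v)=8·0, βω(u)=17·0; sum ≡ 0  ⇒  +1.
(a,b)_7: α=1, u≡1; β=0, v≡6 (mod 7); (1|7)=+1, (6|7)=-1; sign (−1)^0·+1^0·-1^1 = -1.
(a,b)_13: α=1, u≡5; β=2, v≡2 (mod 13); (5|13)=-1, (2|13)=-1; sign (−1)^0·-1^2·-1^1 = -1.
(a,b)_23: α=2, u≡10; β=4, v≡11 (mod 23); (10|23)=-1, (11|23)=-1; sign (−1)^0·-1^4·-1^2 = +1.
(a,b)_5: α=2, u≡2; β=6, v≡2 (mod 5); (2|5)=-1, (2|5)=-1; sign (−1)^0·-1^6·-1^2 = +1.
(a,b)_3: α=-3, u≡1; β=2, v≡1 (mod 3); (1|3)=+1, (1|3)=+1; sign (−1)^0·+1^2·+1^-3 = +1.
(a,b)_∞: sgn(273)=+, sgn(-2)=−, so +1.
|Ram(273, -2)| = 2, even; anisotropic at {7, 13}.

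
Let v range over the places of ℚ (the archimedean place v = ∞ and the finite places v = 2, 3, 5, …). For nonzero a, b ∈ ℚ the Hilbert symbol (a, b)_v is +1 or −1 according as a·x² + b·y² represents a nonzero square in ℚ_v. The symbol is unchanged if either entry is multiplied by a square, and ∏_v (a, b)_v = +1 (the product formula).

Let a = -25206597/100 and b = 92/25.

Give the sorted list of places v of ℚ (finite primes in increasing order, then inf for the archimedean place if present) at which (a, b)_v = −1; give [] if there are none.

(a, b) ≡ (-2800733, 23) mod (ℚ^×)²; places V = {2, 3, 5, 13, 17, 19, 23, 29, ∞}.
(a,b)_23: α=1, u≡10; β=1, v≡2 (mod 23); (10|23)=-1, (2|23)=+1; sign (−1)^1·-1^1·+1^1 = +1.
(a,b)_2: α=-2, β=2; u≡3, v≡7 (mod 8); ε(u)ε(v)=1·1, αω(v)=-2·0, βω(u)=2·1; sum ≡ 1  ⇒  -1.
(a,b)_5: α=-2, u≡2; β=-2, v≡2 (mod 5); (2|5)=-1, (2|5)=-1; sign (−1)^0·-1^-2·-1^-2 = +1.
(a,b)_3: α=2, u≡1; β=0, v≡2 (mod 3); (1|3)=+1, (2|3)=-1; sign (−1)^0·+1^0·-1^2 = +1.
(a,b)_∞: sgn(-2800733)=−, sgn(23)=+, so +1.
(a,b)_19: α=1, u≡10; β=0, v≡9 (mod 19); (10|19)=-1, (9|19)=+1; sign (−1)^0·-1^0·+1^1 = +1.
(a,b)_13: α=1, u≡8; β=0, v≡12 (mod 13); (8|13)=-1, (12|13)=+1; sign (−1)^0·-1^0·+1^1 = +1.
(a,b)_17: α=1, u≡9; β=0, v≡3 (mod 17); (9|17)=+1, (3|17)=-1; sign (−1)^0·+1^0·-1^1 = -1.
(a,b)_29: α=1, u≡13; β=0, v≡6 (mod 29); (13|29)=+1, (6|29)=+1; sign (−1)^0·+1^0·+1^1 = +1.
(-2800733, 23 / ℚ) ramifies at {2, 17}: a division algebra.

[2, 17]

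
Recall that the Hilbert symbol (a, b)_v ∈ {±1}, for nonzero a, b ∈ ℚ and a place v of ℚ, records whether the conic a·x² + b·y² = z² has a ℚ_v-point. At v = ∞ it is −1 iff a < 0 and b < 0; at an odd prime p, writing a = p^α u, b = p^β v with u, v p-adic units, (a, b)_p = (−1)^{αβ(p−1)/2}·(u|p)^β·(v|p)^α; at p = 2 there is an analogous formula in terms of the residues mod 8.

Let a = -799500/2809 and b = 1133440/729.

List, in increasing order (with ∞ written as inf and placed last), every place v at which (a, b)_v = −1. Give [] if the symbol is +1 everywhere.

Mod squares: a ≡ -7995, b ≡ 17710. Check v ∈ {∞, 2, 3, 5, 7, 11, 13, 23, 41, 53}.
v=41: a=41^1·(≡32), b=41^0·(≡37) mod 41; (32|41)=+1, (37|41)=+1; (−1)^{1·0·20}·(+1)^0·(+1)^1 = +1.
v=53: a=53^-2·(≡5), b=53^0·(≡34) mod 53; (5|53)=-1, (34|53)=-1; (−1)^{-2·0·26}·(-1)^0·(-1)^-2 = +1.
v=23: a=23^0·(≡1), b=23^1·(≡21) mod 23; (1|23)=+1, (21|23)=-1; (−1)^{0·1·11}·(+1)^1·(-1)^0 = +1.
v=13: a=13^1·(≡3), b=13^0·(≡9) mod 13; (3|13)=+1, (9|13)=+1; (−1)^{1·0·6}·(+1)^0·(+1)^1 = +1.
v=3: a=3^1·(≡2), b=3^-6·(≡1) mod 3; (2|3)=-1, (1|3)=+1; (−1)^{1·-6·1}·(-1)^-6·(+1)^1 = +1.
v=2: v_2(a)=2, v_2(b)=7; units ≡ 5, 7 (mod 8); ε·ε+αω+βω = 0·1+2·0+7·1 ≡ 1  ⇒  (a,b)_2 = -1.
v=5: a=5^3·(≡1), b=5^1·(≡2) mod 5; (1|5)=+1, (2|5)=-1; (−1)^{3·1·2}·(+1)^1·(-1)^3 = -1.
v=7: a=7^0·(≡6), b=7^1·(≡3) mod 7; (6|7)=-1, (3|7)=-1; (−1)^{0·1·3}·(-1)^1·(-1)^0 = -1.
v=∞: -7995 < 0 and 17710 > 0  ⇒  (a,b)_∞ = +1.
v=11: a=11^0·(≡6), b=11^1·(≡1) mod 11; (6|11)=-1, (1|11)=+1; (−1)^{0·1·5}·(-1)^1·(+1)^0 = -1.
|Ram(-7995, 17710)| = 4, even; anisotropic at {2, 5, 7, 11}.

[2, 5, 7, 11]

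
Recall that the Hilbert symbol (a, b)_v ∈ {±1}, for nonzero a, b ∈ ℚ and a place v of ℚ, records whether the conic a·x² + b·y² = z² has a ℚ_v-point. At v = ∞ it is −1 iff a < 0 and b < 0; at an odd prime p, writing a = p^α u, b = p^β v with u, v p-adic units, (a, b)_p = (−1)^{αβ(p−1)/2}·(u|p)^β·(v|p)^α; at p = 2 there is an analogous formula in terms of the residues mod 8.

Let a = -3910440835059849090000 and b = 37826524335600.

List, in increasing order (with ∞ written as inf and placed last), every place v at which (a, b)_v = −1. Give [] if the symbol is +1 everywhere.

[2, 13]

(a, b) ≡ (-21, 2431) mod (ℚ^×)²; places V = {2, 3, 5, 7, 11, 13, 17, ∞}.
(a,b)_∞: sgn(-21)=−, sgn(2431)=+, so +1.
(a,b)_5: α=4, u≡1; β=2, v≡4 (mod 5); (1|5)=+1, (4|5)=+1; sign (−1)^0·+1^2·+1^4 = +1.
(a,b)_13: α=2, u≡11; β=1, v≡8 (mod 13); (11|13)=-1, (8|13)=-1; sign (−1)^0·-1^1·-1^2 = -1.
(a,b)_17: α=2, u≡15; β=1, v≡14 (mod 17); (15|17)=+1, (14|17)=-1; sign (−1)^0·+1^1·-1^2 = +1.
(a,b)_3: α=13, u≡2; β=8, v≡1 (mod 3); (2|3)=-1, (1|3)=+1; sign (−1)^0·-1^8·+1^13 = +1.
(a,b)_7: α=3, u≡2; β=2, v≡1 (mod 7); (2|7)=+1, (1|7)=+1; sign (−1)^0·+1^2·+1^3 = +1.
(a,b)_11: α=4, u≡1; β=3, v≡1 (mod 11); (1|11)=+1, (1|11)=+1; sign (−1)^0·+1^3·+1^4 = +1.
(a,b)_2: α=4, β=4; u≡3, v≡7 (mod 8); ε(u)ε(v)=1·1, αω(v)=4·0, βω(u)=4·1; sum ≡ 1  ⇒  -1.
(-21, 2431 / ℚ) ramifies at {2, 13}: a division algebra.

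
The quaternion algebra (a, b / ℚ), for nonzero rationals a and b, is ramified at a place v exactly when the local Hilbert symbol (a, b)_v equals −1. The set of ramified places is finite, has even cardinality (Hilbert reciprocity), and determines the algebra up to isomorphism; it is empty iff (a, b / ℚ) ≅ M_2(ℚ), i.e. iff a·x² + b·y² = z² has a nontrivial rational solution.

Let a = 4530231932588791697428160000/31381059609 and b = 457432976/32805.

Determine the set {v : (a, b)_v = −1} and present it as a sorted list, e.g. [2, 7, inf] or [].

Mod squares: a ≡ 14, b ≡ 5005. Check v ∈ {∞, 2, 3, 5, 7, 11, 13}.
v=5: a=5^4·(≡4), b=5^-1·(≡1) mod 5; (4|5)=+1, (1|5)=+1; (−1)^{4·-1·2}·(+1)^-1·(+1)^4 = +1.
v=3: a=3^-22·(≡2), b=3^-8·(≡1) mod 3; (2|3)=-1, (1|3)=+1; (−1)^{-22·-8·1}·(-1)^-8·(+1)^-22 = +1.
v=2: v_2(a)=9, v_2(b)=4; units ≡ 7, 5 (mod 8); ε·ε+αω+βω = 1·0+9·1+4·0 ≡ 1  ⇒  (a,b)_2 = -1.
v=7: a=7^3·(≡4), b=7^1·(≡2) mod 7; (4|7)=+1, (2|7)=+1; (−1)^{3·1·3}·(+1)^1·(+1)^3 = -1.
v=13: a=13^12·(≡9), b=13^5·(≡6) mod 13; (9|13)=+1, (6|13)=-1; (−1)^{12·5·6}·(+1)^5·(-1)^12 = +1.
v=∞: 14 > 0 and 5005 > 0  ⇒  (a,b)_∞ = +1.
v=11: a=11^6·(≡4), b=11^1·(≡3) mod 11; (4|11)=+1, (3|11)=+1; (−1)^{6·1·5}·(+1)^1·(+1)^6 = +1.
|Ram(14, 5005)| = 2, even; anisotropic at {2, 7}.

[2, 7]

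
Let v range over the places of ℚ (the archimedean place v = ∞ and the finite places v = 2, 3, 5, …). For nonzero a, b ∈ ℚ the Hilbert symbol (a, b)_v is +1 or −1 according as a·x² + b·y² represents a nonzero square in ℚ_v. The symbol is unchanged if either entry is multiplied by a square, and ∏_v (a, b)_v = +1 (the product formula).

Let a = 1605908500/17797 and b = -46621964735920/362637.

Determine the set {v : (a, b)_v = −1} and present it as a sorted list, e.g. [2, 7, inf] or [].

[5, 37]

(a, b) ≡ (578305, -235135) mod (ℚ^×)²; places V = {2, 3, 5, 7, 11, 13, 19, 23, 31, 37, 41, ∞}.
(a,b)_37: α=-2, u≡24; β=-1, v≡26 (mod 37); (24|37)=-1, (26|37)=+1; sign (−1)^0·-1^-1·+1^-2 = -1.
(a,b)_13: α=-1, u≡10; β=0, v≡12 (mod 13); (10|13)=+1, (12|13)=+1; sign (−1)^0·+1^0·+1^-1 = +1.
(a,b)_3: α=0, u≡1; β=-4, v≡2 (mod 3); (1|3)=+1, (2|3)=-1; sign (−1)^0·+1^-4·-1^0 = +1.
(a,b)_19: α=2, u≡14; β=2, v≡1 (mod 19); (14|19)=-1, (1|19)=+1; sign (−1)^0·-1^2·+1^2 = +1.
(a,b)_7: α=1, u≡2; β=4, v≡2 (mod 7); (2|7)=+1, (2|7)=+1; sign (−1)^0·+1^4·+1^1 = +1.
(a,b)_5: α=3, u≡4; β=1, v≡3 (mod 5); (4|5)=+1, (3|5)=-1; sign (−1)^0·+1^1·-1^3 = -1.
(a,b)_23: α=0, u≡6; β=2, v≡7 (mod 23); (6|23)=+1, (7|23)=-1; sign (−1)^0·+1^2·-1^0 = +1.
(a,b)_31: α=1, u≡17; β=1, v≡19 (mod 31); (17|31)=-1, (19|31)=+1; sign (−1)^1·-1^1·+1^1 = +1.
(a,b)_41: α=1, u≡31; β=1, v≡36 (mod 41); (31|41)=+1, (36|41)=+1; sign (−1)^0·+1^1·+1^1 = +1.
(a,b)_∞: sgn(578305)=+, sgn(-235135)=−, so +1.
(a,b)_11: α=0, u≡2; β=-2, v≡4 (mod 11); (2|11)=-1, (4|11)=+1; sign (−1)^0·-1^-2·+1^0 = +1.
(a,b)_2: α=2, β=4; u≡1, v≡1 (mod 8); ε(u)ε(v)=0·0, αω(v)=2·0, βω(u)=4·0; sum ≡ 0  ⇒  +1.
|Ram(578305, -235135)| = 2, even; anisotropic at {5, 37}.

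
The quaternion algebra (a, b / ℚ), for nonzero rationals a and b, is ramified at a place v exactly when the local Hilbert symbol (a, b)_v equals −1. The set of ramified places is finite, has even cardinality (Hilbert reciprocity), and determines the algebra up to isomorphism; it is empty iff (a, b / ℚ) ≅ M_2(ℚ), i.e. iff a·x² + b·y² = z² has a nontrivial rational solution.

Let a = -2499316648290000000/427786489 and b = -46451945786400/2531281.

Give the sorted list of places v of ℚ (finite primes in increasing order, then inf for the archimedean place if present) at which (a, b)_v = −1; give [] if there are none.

(a, b) ≡ (-43010, -34) mod (ℚ^×)²; places V = {2, 3, 5, 7, 11, 13, 17, 23, 37, 43, ∞}.
(a,b)_2: α=7, β=5; u≡7, v≡7 (mod 8); ε(u)ε(v)=1·1, αω(v)=7·0, βω(u)=5·0; sum ≡ 1  ⇒  -1.
(a,b)_17: α=1, u≡7; β=1, v≡13 (mod 17); (7|17)=-1, (13|17)=+1; sign (−1)^0·-1^1·+1^1 = -1.
(a,b)_11: α=5, u≡6; β=4, v≡8 (mod 11); (6|11)=-1, (8|11)=-1; sign (−1)^0·-1^4·-1^5 = -1.
(a,b)_23: α=1, u≡6; β=2, v≡6 (mod 23); (6|23)=+1, (6|23)=+1; sign (−1)^0·+1^2·+1^1 = +1.
(a,b)_37: α=-2, u≡36; β=-2, v≡1 (mod 37); (36|37)=+1, (1|37)=+1; sign (−1)^0·+1^-2·+1^-2 = +1.
(a,b)_5: α=7, u≡2; β=2, v≡4 (mod 5); (2|5)=-1, (4|5)=+1; sign (−1)^0·-1^2·+1^7 = +1.
(a,b)_13: α=-2, u≡7; β=0, v≡11 (mod 13); (7|13)=-1, (11|13)=-1; sign (−1)^0·-1^0·-1^-2 = +1.
(a,b)_∞: sgn(-43010)=−, sgn(-34)=−, so -1.
(a,b)_3: α=4, u≡1; β=2, v≡2 (mod 3); (1|3)=+1, (2|3)=-1; sign (−1)^0·+1^2·-1^4 = +1.
(a,b)_43: α=-2, u≡8; β=-2, v≡31 (mod 43); (8|43)=-1, (31|43)=+1; sign (−1)^0·-1^-2·+1^-2 = +1.
(a,b)_7: α=2, u≡6; β=2, v≡1 (mod 7); (6|7)=-1, (1|7)=+1; sign (−1)^0·-1^2·+1^2 = +1.
|Ram(-43010, -34)| = 4, even; anisotropic at {2, 11, 17, ∞}.

[2, 11, 17, inf]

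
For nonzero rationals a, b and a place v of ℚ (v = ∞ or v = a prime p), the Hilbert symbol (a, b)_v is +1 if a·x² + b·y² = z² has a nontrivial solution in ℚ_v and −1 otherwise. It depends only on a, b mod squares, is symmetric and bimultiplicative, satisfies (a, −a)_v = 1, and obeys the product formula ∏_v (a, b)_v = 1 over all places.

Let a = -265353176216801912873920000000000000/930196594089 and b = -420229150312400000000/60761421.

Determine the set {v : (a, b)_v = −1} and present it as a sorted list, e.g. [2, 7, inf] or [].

Mod squares: a ≡ -55, b ≡ -609. Check v ∈ {∞, 2, 3, 5, 7, 11, 13, 29}.
v=2: v_2(a)=18, v_2(b)=10; units ≡ 1, 7 (mod 8); ε·ε+αω+βω = 0·1+18·0+10·0 ≡ 0  ⇒  (a,b)_2 = +1.
v=∞: -55 < 0 and -609 < 0  ⇒  (a,b)_∞ = -1.
v=13: a=13^4·(≡3), b=13^2·(≡7) mod 13; (3|13)=+1, (7|13)=-1; (−1)^{4·2·6}·(+1)^2·(-1)^4 = +1.
v=3: a=3^-18·(≡2), b=3^-11·(≡1) mod 3; (2|3)=-1, (1|3)=+1; (−1)^{-18·-11·1}·(-1)^-11·(+1)^-18 = -1.
v=29: a=29^2·(≡21), b=29^1·(≡19) mod 29; (21|29)=-1, (19|29)=-1; (−1)^{2·1·14}·(-1)^1·(-1)^2 = -1.
v=5: a=5^13·(≡4), b=5^8·(≡1) mod 5; (4|5)=+1, (1|5)=+1; (−1)^{13·8·2}·(+1)^8·(+1)^13 = +1.
v=7: a=7^-4·(≡1), b=7^-3·(≡1) mod 7; (1|7)=+1, (1|7)=+1; (−1)^{-4·-3·3}·(+1)^-3·(+1)^-4 = +1.
v=11: a=11^13·(≡2), b=11^8·(≡7) mod 11; (2|11)=-1, (7|11)=-1; (−1)^{13·8·5}·(-1)^8·(-1)^13 = -1.
Ram(-55, -609) = {3, 11, 29, ∞}; no ℚ_3-point on the conic.

[3, 11, 29, inf]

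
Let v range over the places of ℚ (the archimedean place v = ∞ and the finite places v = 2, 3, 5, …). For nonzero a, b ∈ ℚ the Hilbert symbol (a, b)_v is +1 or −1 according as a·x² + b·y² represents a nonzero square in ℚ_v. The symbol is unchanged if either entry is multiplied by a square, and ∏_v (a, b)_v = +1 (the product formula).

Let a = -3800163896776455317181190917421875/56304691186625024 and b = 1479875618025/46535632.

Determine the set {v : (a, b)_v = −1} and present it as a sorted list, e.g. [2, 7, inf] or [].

[2, 3, 5, 29]

(a, b) ≡ (-11310, 26013) mod (ℚ^×)²; places V = {2, 3, 5, 7, 11, 13, 23, 29, 37, 43, ∞}.
(a,b)_23: α=6, u≡8; β=1, v≡4 (mod 23); (8|23)=+1, (4|23)=+1; sign (−1)^0·+1^1·+1^6 = +1.
(a,b)_11: α=-4, u≡3; β=-2, v≡9 (mod 11); (3|11)=+1, (9|11)=+1; sign (−1)^0·+1^-2·+1^-4 = +1.
(a,b)_43: α=-4, u≡19; β=-2, v≡40 (mod 43); (19|43)=-1, (40|43)=+1; sign (−1)^0·-1^-2·+1^-4 = +1.
(a,b)_∞: sgn(-11310)=−, sgn(26013)=+, so +1.
(a,b)_5: α=7, u≡3; β=2, v≡3 (mod 5); (3|5)=-1, (3|5)=-1; sign (−1)^0·-1^2·-1^7 = -1.
(a,b)_3: α=7, u≡1; β=3, v≡1 (mod 3); (1|3)=+1, (1|3)=+1; sign (−1)^1·+1^3·+1^7 = -1.
(a,b)_13: α=-3, u≡12; β=-1, v≡9 (mod 13); (12|13)=+1, (9|13)=+1; sign (−1)^0·+1^-1·+1^-3 = +1.
(a,b)_29: α=3, u≡6; β=1, v≡12 (mod 29); (6|29)=+1, (12|29)=-1; sign (−1)^0·+1^1·-1^3 = -1.
(a,b)_37: α=6, u≡26; β=2, v≡23 (mod 37); (26|37)=+1, (23|37)=-1; sign (−1)^0·+1^2·-1^6 = +1.
(a,b)_7: α=4, u≡2; β=4, v≡1 (mod 7); (2|7)=+1, (1|7)=+1; sign (−1)^0·+1^4·+1^4 = +1.
(a,b)_2: α=-9, β=-4; u≡1, v≡5 (mod 8); ε(u)ε(v)=0·0, αω(v)=-9·1, βω(u)=-4·0; sum ≡ 1  ⇒  -1.
(-11310, 26013 / ℚ) ramifies at {2, 3, 5, 29}: a division algebra.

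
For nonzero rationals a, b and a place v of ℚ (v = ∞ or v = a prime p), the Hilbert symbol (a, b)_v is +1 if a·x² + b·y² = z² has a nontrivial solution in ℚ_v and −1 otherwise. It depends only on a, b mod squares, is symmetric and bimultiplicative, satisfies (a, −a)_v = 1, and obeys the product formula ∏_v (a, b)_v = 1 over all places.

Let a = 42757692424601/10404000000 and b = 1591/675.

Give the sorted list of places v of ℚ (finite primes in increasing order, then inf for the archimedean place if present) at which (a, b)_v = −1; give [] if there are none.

(a, b) ≡ (2849, 4773) mod (ℚ^×)²; places V = {2, 3, 5, 7, 11, 17, 37, 43, ∞}.
(a,b)_2: α=-8, β=0; u≡1, v≡5 (mod 8); ε(u)ε(v)=0·0, αω(v)=-8·1, βω(u)=0·0; sum ≡ 0  ⇒  +1.
(a,b)_11: α=3, u≡2; β=0, v≡10 (mod 11); (2|11)=-1, (10|11)=-1; sign (−1)^0·-1^0·-1^3 = -1.
(a,b)_17: α=-2, u≡12; β=0, v≡15 (mod 17); (12|17)=-1, (15|17)=+1; sign (−1)^0·-1^0·+1^-2 = +1.
(a,b)_37: α=3, u≡12; β=1, v≡13 (mod 37); (12|37)=+1, (13|37)=-1; sign (−1)^0·+1^1·-1^3 = -1.
(a,b)_5: α=-6, u≡1; β=-2, v≡3 (mod 5); (1|5)=+1, (3|5)=-1; sign (−1)^0·+1^-2·-1^-6 = +1.
(a,b)_3: α=-2, u≡2; β=-3, v≡1 (mod 3); (2|3)=-1, (1|3)=+1; sign (−1)^0·-1^-3·+1^-2 = -1.
(a,b)_∞: sgn(2849)=+, sgn(4773)=+, so +1.
(a,b)_7: α=3, u≡4; β=0, v≡3 (mod 7); (4|7)=+1, (3|7)=-1; sign (−1)^0·+1^0·-1^3 = -1.
(a,b)_43: α=2, u≡16; β=1, v≡17 (mod 43); (16|43)=+1, (17|43)=+1; sign (−1)^0·+1^1·+1^2 = +1.
(2849, 4773 / ℚ) ramifies at {3, 7, 11, 37}: a division algebra.

[3, 7, 11, 37]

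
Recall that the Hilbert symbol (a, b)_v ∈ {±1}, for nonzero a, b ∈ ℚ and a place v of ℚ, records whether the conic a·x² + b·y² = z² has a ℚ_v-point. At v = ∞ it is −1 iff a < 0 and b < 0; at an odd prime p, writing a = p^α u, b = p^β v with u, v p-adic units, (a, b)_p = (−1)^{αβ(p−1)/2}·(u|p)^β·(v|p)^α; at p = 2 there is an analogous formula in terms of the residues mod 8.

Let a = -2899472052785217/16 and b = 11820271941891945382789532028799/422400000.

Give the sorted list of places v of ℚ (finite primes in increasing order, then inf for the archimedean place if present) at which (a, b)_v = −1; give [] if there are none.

[2, 3, 5, 31, 41, 47]

Mod squares: a ≡ -11193, b ≡ 68996235. Check v ∈ {∞, 2, 3, 5, 7, 11, 13, 17, 23, 31, 41, 47}.
v=13: a=13^3·(≡1), b=13^4·(≡3) mod 13; (1|13)=+1, (3|13)=+1; (−1)^{3·4·6}·(+1)^4·(+1)^3 = +1.
v=47: a=47^2·(≡33), b=47^3·(≡28) mod 47; (33|47)=-1, (28|47)=+1; (−1)^{2·3·23}·(-1)^3·(+1)^2 = -1.
v=11: a=11^0·(≡5), b=11^-1·(≡1) mod 11; (5|11)=+1, (1|11)=+1; (−1)^{0·-1·5}·(+1)^-1·(+1)^0 = +1.
v=∞: -11193 < 0 and 68996235 > 0  ⇒  (a,b)_∞ = +1.
v=41: a=41^1·(≡29), b=41^1·(≡4) mod 41; (29|41)=-1, (4|41)=+1; (−1)^{1·1·20}·(-1)^1·(+1)^1 = -1.
v=5: a=5^0·(≡3), b=5^-5·(≡3) mod 5; (3|5)=-1, (3|5)=-1; (−1)^{0·-5·2}·(-1)^-5·(-1)^0 = -1.
v=3: a=3^1·(≡1), b=3^-1·(≡1) mod 3; (1|3)=+1, (1|3)=+1; (−1)^{1·-1·1}·(+1)^-1·(+1)^1 = -1.
v=17: a=17^2·(≡11), b=17^2·(≡16) mod 17; (11|17)=-1, (16|17)=+1; (−1)^{2·2·8}·(-1)^2·(+1)^2 = +1.
v=7: a=7^5·(≡2), b=7^9·(≡3) mod 7; (2|7)=+1, (3|7)=-1; (−1)^{5·9·3}·(+1)^9·(-1)^5 = +1.
v=23: a=23^0·(≡8), b=23^4·(≡7) mod 23; (8|23)=+1, (7|23)=-1; (−1)^{0·4·11}·(+1)^4·(-1)^0 = +1.
v=2: v_2(a)=-4, v_2(b)=-12; units ≡ 7, 3 (mod 8); ε·ε+αω+βω = 1·1+-4·1+-12·0 ≡ 1  ⇒  (a,b)_2 = -1.
v=31: a=31^0·(≡24), b=31^3·(≡20) mod 31; (24|31)=-1, (20|31)=+1; (−1)^{0·3·15}·(-1)^3·(+1)^0 = -1.
(-11193, 68996235 / ℚ) ramifies at {2, 3, 5, 31, 41, 47}: a division algebra.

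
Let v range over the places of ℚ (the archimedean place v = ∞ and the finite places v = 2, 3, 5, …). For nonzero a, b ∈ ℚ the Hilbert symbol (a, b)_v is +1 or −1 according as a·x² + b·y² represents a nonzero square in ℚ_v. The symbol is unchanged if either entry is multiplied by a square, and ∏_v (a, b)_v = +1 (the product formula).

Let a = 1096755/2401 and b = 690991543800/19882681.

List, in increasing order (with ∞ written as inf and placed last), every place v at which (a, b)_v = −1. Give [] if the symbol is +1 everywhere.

Mod squares: a ≡ 3795, b ≡ 62. Check v ∈ {∞, 2, 3, 5, 7, 11, 13, 17, 23, 31}.
v=5: a=5^1·(≡1), b=5^2·(≡2) mod 5; (1|5)=+1, (2|5)=-1; (−1)^{1·2·2}·(+1)^2·(-1)^1 = -1.
v=13: a=13^0·(≡4), b=13^-2·(≡1) mod 13; (4|13)=+1, (1|13)=+1; (−1)^{0·-2·6}·(+1)^-2·(+1)^0 = +1.
v=17: a=17^2·(≡1), b=17^2·(≡11) mod 17; (1|17)=+1, (11|17)=-1; (−1)^{2·2·8}·(+1)^2·(-1)^2 = +1.
v=∞: 3795 > 0 and 62 > 0  ⇒  (a,b)_∞ = +1.
v=11: a=11^1·(≡4), b=11^0·(≡6) mod 11; (4|11)=+1, (6|11)=-1; (−1)^{1·0·5}·(+1)^0·(-1)^1 = -1.
v=31: a=31^0·(≡27), b=31^1·(≡18) mod 31; (27|31)=-1, (18|31)=+1; (−1)^{0·1·15}·(-1)^1·(+1)^0 = -1.
v=7: a=7^-4·(≡2), b=7^-6·(≡5) mod 7; (2|7)=+1, (5|7)=-1; (−1)^{-4·-6·3}·(+1)^-6·(-1)^-4 = +1.
v=3: a=3^1·(≡2), b=3^6·(≡2) mod 3; (2|3)=-1, (2|3)=-1; (−1)^{1·6·1}·(-1)^6·(-1)^1 = -1.
v=2: v_2(a)=0, v_2(b)=3; units ≡ 3, 7 (mod 8); ε·ε+αω+βω = 1·1+0·0+3·1 ≡ 0  ⇒  (a,b)_2 = +1.
v=23: a=23^1·(≡16), b=23^2·(≡4) mod 23; (16|23)=+1, (4|23)=+1; (−1)^{1·2·11}·(+1)^2·(+1)^1 = +1.
(3795, 62 / ℚ) ramifies at {3, 5, 11, 31}: a division algebra.

[3, 5, 11, 31]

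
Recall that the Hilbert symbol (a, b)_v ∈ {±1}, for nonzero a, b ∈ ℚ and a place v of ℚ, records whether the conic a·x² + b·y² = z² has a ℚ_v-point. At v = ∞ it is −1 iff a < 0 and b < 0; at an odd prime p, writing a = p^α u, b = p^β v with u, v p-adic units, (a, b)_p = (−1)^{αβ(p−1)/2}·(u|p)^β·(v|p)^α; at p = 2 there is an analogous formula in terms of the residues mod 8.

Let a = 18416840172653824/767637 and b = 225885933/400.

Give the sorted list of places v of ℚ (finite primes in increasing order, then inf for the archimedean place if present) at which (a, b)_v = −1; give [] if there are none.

(a, b) ≡ (9328033, 533) mod (ℚ^×)²; places V = {2, 3, 5, 7, 11, 13, 17, 19, 31, 37, 41, 43, ∞}.
(a,b)_3: α=-10, u≡1; β=2, v≡2 (mod 3); (1|3)=+1, (2|3)=-1; sign (−1)^0·+1^2·-1^-10 = +1.
(a,b)_19: α=2, u≡18; β=0, v≡6 (mod 19); (18|19)=-1, (6|19)=+1; sign (−1)^0·-1^0·+1^2 = +1.
(a,b)_13: α=-1, u≡6; β=1, v≡8 (mod 13); (6|13)=-1, (8|13)=-1; sign (−1)^0·-1^1·-1^-1 = +1.
(a,b)_∞: sgn(9328033)=+, sgn(533)=+, so +1.
(a,b)_37: α=1, u≡27; β=0, v≡20 (mod 37); (27|37)=+1, (20|37)=-1; sign (−1)^0·+1^0·-1^1 = -1.
(a,b)_7: α=0, u≡2; β=2, v≡4 (mod 7); (2|7)=+1, (4|7)=+1; sign (−1)^0·+1^2·+1^0 = +1.
(a,b)_31: α=2, u≡19; β=2, v≡17 (mod 31); (19|31)=+1, (17|31)=-1; sign (−1)^0·+1^2·-1^2 = +1.
(a,b)_11: α=1, u≡8; β=0, v≡5 (mod 11); (8|11)=-1, (5|11)=+1; sign (−1)^0·-1^0·+1^1 = +1.
(a,b)_5: α=0, u≡2; β=-2, v≡3 (mod 5); (2|5)=-1, (3|5)=-1; sign (−1)^0·-1^-2·-1^0 = +1.
(a,b)_43: α=1, u≡42; β=0, v≡14 (mod 43); (42|43)=-1, (14|43)=+1; sign (−1)^0·-1^0·+1^1 = +1.
(a,b)_17: α=2, u≡5; β=0, v≡11 (mod 17); (5|17)=-1, (11|17)=-1; sign (−1)^0·-1^0·-1^2 = +1.
(a,b)_2: α=8, β=-4; u≡1, v≡5 (mod 8); ε(u)ε(v)=0·0, αω(v)=8·1, βω(u)=-4·0; sum ≡ 0  ⇒  +1.
(a,b)_41: α=1, u≡31; β=1, v≡29 (mod 41); (31|41)=+1, (29|41)=-1; sign (−1)^0·+1^1·-1^1 = -1.
(9328033, 533 / ℚ) ramifies at {37, 41}: a division algebra.

[37, 41]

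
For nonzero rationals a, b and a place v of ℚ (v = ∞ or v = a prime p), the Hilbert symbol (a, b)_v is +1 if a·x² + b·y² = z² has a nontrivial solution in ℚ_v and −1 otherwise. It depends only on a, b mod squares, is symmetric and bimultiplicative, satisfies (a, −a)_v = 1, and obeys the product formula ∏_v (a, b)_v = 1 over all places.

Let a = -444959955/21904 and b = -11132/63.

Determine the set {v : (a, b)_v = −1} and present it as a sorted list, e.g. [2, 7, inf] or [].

Mod squares: a ≡ -408595, b ≡ -161. Check v ∈ {∞, 2, 3, 5, 7, 11, 17, 19, 23, 37}.
v=5: a=5^1·(≡1), b=5^0·(≡1) mod 5; (1|5)=+1, (1|5)=+1; (−1)^{1·0·2}·(+1)^0·(+1)^1 = +1.
v=11: a=11^3·(≡6), b=11^2·(≡5) mod 11; (6|11)=-1, (5|11)=+1; (−1)^{3·2·5}·(-1)^2·(+1)^3 = +1.
v=17: a=17^1·(≡11), b=17^0·(≡13) mod 17; (11|17)=-1, (13|17)=+1; (−1)^{1·0·8}·(-1)^0·(+1)^1 = +1.
v=∞: -408595 < 0 and -161 < 0  ⇒  (a,b)_∞ = -1.
v=2: v_2(a)=-4, v_2(b)=2; units ≡ 5, 7 (mod 8); ε·ε+αω+βω = 0·1+-4·0+2·1 ≡ 0  ⇒  (a,b)_2 = +1.
v=3: a=3^2·(≡2), b=3^-2·(≡1) mod 3; (2|3)=-1, (1|3)=+1; (−1)^{2·-2·1}·(-1)^-2·(+1)^2 = +1.
v=19: a=19^1·(≡13), b=19^0·(≡13) mod 19; (13|19)=-1, (13|19)=-1; (−1)^{1·0·9}·(-1)^0·(-1)^1 = -1.
v=37: a=37^-2·(≡33), b=37^0·(≡13) mod 37; (33|37)=+1, (13|37)=-1; (−1)^{-2·0·18}·(+1)^0·(-1)^-2 = +1.
v=7: a=7^0·(≡1), b=7^-1·(≡6) mod 7; (1|7)=+1, (6|7)=-1; (−1)^{0·-1·3}·(+1)^-1·(-1)^0 = +1.
v=23: a=23^1·(≡14), b=23^1·(≡4) mod 23; (14|23)=-1, (4|23)=+1; (−1)^{1·1·11}·(-1)^1·(+1)^1 = +1.
|Ram(-408595, -161)| = 2, even; anisotropic at {19, ∞}.

[19, inf]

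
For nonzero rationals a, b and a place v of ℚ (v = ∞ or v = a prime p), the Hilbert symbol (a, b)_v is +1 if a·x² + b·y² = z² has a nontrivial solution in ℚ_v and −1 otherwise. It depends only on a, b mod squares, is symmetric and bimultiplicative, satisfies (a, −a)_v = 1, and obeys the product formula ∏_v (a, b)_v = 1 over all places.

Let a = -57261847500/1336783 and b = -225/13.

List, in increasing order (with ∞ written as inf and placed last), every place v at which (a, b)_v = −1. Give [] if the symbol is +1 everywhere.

[2, inf]

(a, b) ≡ (-77, -13) mod (ℚ^×)²; places V = {2, 3, 5, 7, 11, 13, 19, 23, 37, ∞}.
(a,b)_5: α=4, u≡3; β=2, v≡2 (mod 5); (3|5)=-1, (2|5)=-1; sign (−1)^0·-1^2·-1^4 = +1.
(a,b)_23: α=-2, u≡19; β=0, v≡11 (mod 23); (19|23)=-1, (11|23)=-1; sign (−1)^0·-1^0·-1^-2 = +1.
(a,b)_∞: sgn(-77)=−, sgn(-13)=−, so -1.
(a,b)_11: α=1, u≡4; β=0, v≡3 (mod 11); (4|11)=+1, (3|11)=+1; sign (−1)^0·+1^0·+1^1 = +1.
(a,b)_37: α=2, u≡26; β=0, v≡14 (mod 37); (26|37)=+1, (14|37)=-1; sign (−1)^0·+1^0·-1^2 = +1.
(a,b)_3: α=2, u≡1; β=2, v≡2 (mod 3); (1|3)=+1, (2|3)=-1; sign (−1)^0·+1^2·-1^2 = +1.
(a,b)_13: α=2, u≡9; β=-1, v≡9 (mod 13); (9|13)=+1, (9|13)=+1; sign (−1)^0·+1^-1·+1^2 = +1.
(a,b)_19: α=-2, u≡13; β=0, v≡9 (mod 19); (13|19)=-1, (9|19)=+1; sign (−1)^0·-1^0·+1^-2 = +1.
(a,b)_2: α=2, β=0; u≡3, v≡3 (mod 8); ε(u)ε(v)=1·1, αω(v)=2·1, βω(u)=0·1; sum ≡ 1  ⇒  -1.
(a,b)_7: α=-1, u≡5; β=0, v≡1 (mod 7); (5|7)=-1, (1|7)=+1; sign (−1)^0·-1^0·+1^-1 = +1.
(-77, -13 / ℚ) ramifies at {2, ∞}: a division algebra.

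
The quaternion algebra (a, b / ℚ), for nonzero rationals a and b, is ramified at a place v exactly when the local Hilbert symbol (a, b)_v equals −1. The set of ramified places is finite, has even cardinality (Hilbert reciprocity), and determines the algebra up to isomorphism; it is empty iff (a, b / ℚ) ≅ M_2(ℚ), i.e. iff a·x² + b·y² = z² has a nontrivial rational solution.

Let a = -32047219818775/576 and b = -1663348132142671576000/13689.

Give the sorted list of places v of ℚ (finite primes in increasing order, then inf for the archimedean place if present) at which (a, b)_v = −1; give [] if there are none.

(a, b) ≡ (-5274199, -136735) mod (ℚ^×)²; places V = {2, 3, 5, 7, 13, 17, 23, 29, 41, 47, ∞}.
(a,b)_2: α=-6, β=6; u≡1, v≡1 (mod 8); ε(u)ε(v)=0·0, αω(v)=-6·0, βω(u)=6·0; sum ≡ 0  ⇒  +1.
(a,b)_41: α=1, u≡12; β=1, v≡22 (mod 41); (12|41)=-1, (22|41)=-1; sign (−1)^0·-1^1·-1^1 = +1.
(a,b)_13: α=0, u≡2; β=-2, v≡10 (mod 13); (2|13)=-1, (10|13)=+1; sign (−1)^0·-1^-2·+1^0 = +1.
(a,b)_29: α=2, u≡27; β=3, v≡26 (mod 29); (27|29)=-1, (26|29)=-1; sign (−1)^0·-1^3·-1^2 = -1.
(a,b)_3: α=-2, u≡2; β=-4, v≡2 (mod 3); (2|3)=-1, (2|3)=-1; sign (−1)^0·-1^-4·-1^-2 = +1.
(a,b)_17: α=3, u≡6; β=4, v≡2 (mod 17); (6|17)=-1, (2|17)=+1; sign (−1)^0·-1^4·+1^3 = +1.
(a,b)_7: α=1, u≡1; β=2, v≡6 (mod 7); (1|7)=+1, (6|7)=-1; sign (−1)^0·+1^2·-1^1 = -1.
(a,b)_∞: sgn(-5274199)=−, sgn(-136735)=−, so -1.
(a,b)_23: α=1, u≡21; β=1, v≡1 (mod 23); (21|23)=-1, (1|23)=+1; sign (−1)^1·-1^1·+1^1 = +1.
(a,b)_5: α=2, u≡4; β=3, v≡3 (mod 5); (4|5)=+1, (3|5)=-1; sign (−1)^0·+1^3·-1^2 = +1.
(a,b)_47: α=1, u≡5; β=2, v≡40 (mod 47); (5|47)=-1, (40|47)=-1; sign (−1)^0·-1^2·-1^1 = -1.
Ram(-5274199, -136735) = {7, 29, 47, ∞}; no ℚ_7-point on the conic.

[7, 29, 47, inf]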